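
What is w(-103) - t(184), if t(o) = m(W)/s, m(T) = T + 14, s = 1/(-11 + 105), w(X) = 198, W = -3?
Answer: -836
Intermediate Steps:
s = 1/94 ≈ 0.010638
m(T) = 14 + T
t(o) = 1034 (t(o) = (14 - 3)/(1/94) = 11*94 = 1034)
w(-103) - t(184) = 198 - 1*1034 = 198 - 1034 = -836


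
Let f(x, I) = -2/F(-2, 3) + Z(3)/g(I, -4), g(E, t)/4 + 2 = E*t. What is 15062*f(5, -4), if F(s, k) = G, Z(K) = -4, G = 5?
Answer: -248523/35 ≈ -7100.7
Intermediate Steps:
g(E, t) = -8 + 4*E*t (g(E, t) = -8 + 4*(E*t) = -8 + 4*E*t)
F(s, k) = 5
f(x, I) = -⅖ - 4/(-8 - 16*I) (f(x, I) = -2/5 - 4/(-8 + 4*I*(-4)) = -2*⅕ - 4/(-8 - 16*I) = -⅖ - 4/(-8 - 16*I))
15062*f(5, -4) = 15062*((1 - 8*(-4))/(10*(1 + 2*(-4)))) = 15062*((1 + 32)/(10*(1 - 8))) = 15062*((⅒)*33/(-7)) = 15062*((⅒)*(-⅐)*33) = 15062*(-33/70) = -248523/35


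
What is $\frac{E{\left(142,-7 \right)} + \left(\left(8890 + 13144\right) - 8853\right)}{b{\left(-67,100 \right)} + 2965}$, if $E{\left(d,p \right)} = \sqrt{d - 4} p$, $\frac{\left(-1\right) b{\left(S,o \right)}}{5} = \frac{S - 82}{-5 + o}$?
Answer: $\frac{250439}{56484} - \frac{133 \sqrt{138}}{56484} \approx 4.4061$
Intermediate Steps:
$b{\left(S,o \right)} = - \frac{5 \left(-82 + S\right)}{-5 + o}$ ($b{\left(S,o \right)} = - 5 \frac{S - 82}{-5 + o} = - 5 \frac{-82 + S}{-5 + o} = - \frac{5 \left(-82 + S\right)}{-5 + o}$)
$E{\left(d,p \right)} = p \sqrt{-4 + d}$ ($E{\left(d,p \right)} = \sqrt{-4 + d} p = p \sqrt{-4 + d}$)
$\frac{E{\left(142,-7 \right)} + \left(\left(8890 + 13144\right) - 8853\right)}{b{\left(-67,100 \right)} + 2965} = \frac{- 7 \sqrt{-4 + 142} + \left(\left(8890 + 13144\right) - 8853\right)}{\frac{5 \left(82 - -67\right)}{-5 + 100} + 2965} = \frac{- 7 \sqrt{138} + \left(22034 - 8853\right)}{\frac{5 \left(82 + 67\right)}{95} + 2965} = \frac{- 7 \sqrt{138} + 13181}{5 \cdot \frac{1}{95} \cdot 149 + 2965} = \frac{13181 - 7 \sqrt{138}}{\frac{149}{19} + 2965} = \frac{13181 - 7 \sqrt{138}}{\frac{56484}{19}} = \left(13181 - 7 \sqrt{138}\right) \frac{19}{56484} = \frac{250439}{56484} - \frac{133 \sqrt{138}}{56484}$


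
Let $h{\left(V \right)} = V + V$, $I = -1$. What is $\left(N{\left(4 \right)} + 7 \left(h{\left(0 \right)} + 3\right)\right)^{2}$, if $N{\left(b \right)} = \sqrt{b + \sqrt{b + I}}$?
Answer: $\left(21 + \sqrt{4 + \sqrt{3}}\right)^{2} \approx 547.29$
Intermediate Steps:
$h{\left(V \right)} = 2 V$
$N{\left(b \right)} = \sqrt{b + \sqrt{-1 + b}}$ ($N{\left(b \right)} = \sqrt{b + \sqrt{b - 1}} = \sqrt{b + \sqrt{-1 + b}}$)
$\left(N{\left(4 \right)} + 7 \left(h{\left(0 \right)} + 3\right)\right)^{2} = \left(\sqrt{4 + \sqrt{-1 + 4}} + 7 \left(2 \cdot 0 + 3\right)\right)^{2} = \left(\sqrt{4 + \sqrt{3}} + 7 \left(0 + 3\right)\right)^{2} = \left(\sqrt{4 + \sqrt{3}} + 7 \cdot 3\right)^{2} = \left(\sqrt{4 + \sqrt{3}} + 21\right)^{2} = \left(21 + \sqrt{4 + \sqrt{3}}\right)^{2}$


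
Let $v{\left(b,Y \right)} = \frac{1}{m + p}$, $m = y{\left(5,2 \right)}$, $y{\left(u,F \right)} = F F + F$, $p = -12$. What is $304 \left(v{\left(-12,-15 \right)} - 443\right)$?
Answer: $- \frac{404168}{3} \approx -1.3472 \cdot 10^{5}$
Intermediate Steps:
$y{\left(u,F \right)} = F + F^{2}$ ($y{\left(u,F \right)} = F^{2} + F = F + F^{2}$)
$m = 6$ ($m = 2 \left(1 + 2\right) = 2 \cdot 3 = 6$)
$v{\left(b,Y \right)} = - \frac{1}{6}$ ($v{\left(b,Y \right)} = \frac{1}{6 - 12} = \frac{1}{-6} = - \frac{1}{6}$)
$304 \left(v{\left(-12,-15 \right)} - 443\right) = 304 \left(- \frac{1}{6} - 443\right) = 304 \left(- \frac{2659}{6}\right) = - \frac{404168}{3}$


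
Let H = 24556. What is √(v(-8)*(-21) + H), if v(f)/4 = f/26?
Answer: 2*√1038583/13 ≈ 156.79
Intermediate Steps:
v(f) = 2*f/13 (v(f) = 4*(f/26) = 2*f/13)
√(v(-8)*(-21) + H) = √(((2/13)*(-8))*(-21) + 24556) = √(-16/13*(-21) + 24556) = √(336/13 + 24556) = √(319564/13) = 2*√1038583/13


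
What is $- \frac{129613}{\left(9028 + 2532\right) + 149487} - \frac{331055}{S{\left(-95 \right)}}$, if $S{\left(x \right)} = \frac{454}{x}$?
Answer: $\frac{5064905541273}{73115338} \approx 69273.0$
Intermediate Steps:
$- \frac{129613}{\left(9028 + 2532\right) + 149487} - \frac{331055}{S{\left(-95 \right)}} = - \frac{129613}{\left(9028 + 2532\right) + 149487} - \frac{331055}{454 \frac{1}{-95}} = - \frac{129613}{11560 + 149487} - \frac{331055}{454 \left(- \frac{1}{95}\right)} = - \frac{129613}{161047} - \frac{331055}{- \frac{454}{95}} = \left(-129613\right) \frac{1}{161047} - - \frac{31450225}{454} = - \frac{129613}{161047} + \frac{31450225}{454} = \frac{5064905541273}{73115338}$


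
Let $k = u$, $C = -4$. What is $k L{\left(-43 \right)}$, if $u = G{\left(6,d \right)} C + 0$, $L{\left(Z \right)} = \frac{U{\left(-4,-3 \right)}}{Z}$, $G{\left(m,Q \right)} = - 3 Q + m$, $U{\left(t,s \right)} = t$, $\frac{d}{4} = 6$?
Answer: $\frac{1056}{43} \approx 24.558$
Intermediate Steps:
$d = 24$ ($d = 4 \cdot 6 = 24$)
$G{\left(m,Q \right)} = m - 3 Q$
$L{\left(Z \right)} = - \frac{4}{Z}$
$u = 264$ ($u = \left(6 - 72\right) \left(-4\right) + 0 = \left(-66\right) \left(-4\right) + 0 = 264 + 0 = 264$)
$k = 264$
$k L{\left(-43 \right)} = 264 \left(- \frac{4}{-43}\right) = 264 \left(\left(-4\right) \left(- \frac{1}{43}\right)\right) = 264 \cdot \frac{4}{43} = \frac{1056}{43}$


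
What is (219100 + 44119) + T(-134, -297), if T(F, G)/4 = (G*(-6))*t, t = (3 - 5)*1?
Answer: 248963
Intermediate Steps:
t = -2 (t = -2*1 = -2)
T(F, G) = 48*G (T(F, G) = 4*((G*(-6))*(-2)) = 4*(-6*G*(-2)) = 4*(12*G) = 48*G)
(219100 + 44119) + T(-134, -297) = (219100 + 44119) + 48*(-297) = 263219 - 14256 = 248963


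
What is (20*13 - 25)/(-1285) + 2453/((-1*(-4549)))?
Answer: 416618/1169093 ≈ 0.35636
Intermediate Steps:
(20*13 - 25)/(-1285) + 2453/((-1*(-4549))) = (260 - 25)*(-1/1285) + 2453/4549 = 235*(-1/1285) + 2453*(1/4549) = -47/257 + 2453/4549 = 416618/1169093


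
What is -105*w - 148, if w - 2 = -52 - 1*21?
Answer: 7307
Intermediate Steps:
w = -71 (w = 2 + (-52 - 1*21) = 2 + (-52 - 21) = 2 - 73 = -71)
-105*w - 148 = -105*(-71) - 148 = 7455 - 148 = 7307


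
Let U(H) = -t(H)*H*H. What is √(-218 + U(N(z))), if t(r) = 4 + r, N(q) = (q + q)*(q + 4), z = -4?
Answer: I*√218 ≈ 14.765*I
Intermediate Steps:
N(q) = 2*q*(4 + q) (N(q) = (2*q)*(4 + q) = 2*q*(4 + q))
U(H) = -H²*(4 + H) (U(H) = -(4 + H)*H*H = -H*(4 + H)*H = -H²*(4 + H))
√(-218 + U(N(z))) = √(-218 + (2*(-4)*(4 - 4))²*(-4 - 2*(-4)*(4 - 4))) = √(-218 + (2*(-4)*0)²*(-4 - 2*(-4)*0)) = √(-218 + 0²*(-4 - 1*0)) = √(-218 + 0*(-4 + 0)) = √(-218 + 0*(-4)) = √(-218 + 0) = √(-218) = I*√218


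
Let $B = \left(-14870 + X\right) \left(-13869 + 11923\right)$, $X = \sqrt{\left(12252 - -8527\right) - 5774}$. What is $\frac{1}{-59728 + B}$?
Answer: $\frac{7219323}{208460292644671} + \frac{973 \sqrt{15005}}{416920585289342} \approx 3.4918 \cdot 10^{-8}$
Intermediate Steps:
$X = \sqrt{15005}$ ($X = \sqrt{\left(12252 + 8527\right) - 5774} = \sqrt{20779 - 5774} = \sqrt{15005} \approx 122.49$)
$B = 28937020 - 1946 \sqrt{15005}$ ($B = \left(-14870 + \sqrt{15005}\right) \left(-13869 + 11923\right) = \left(-14870 + \sqrt{15005}\right) \left(-1946\right) = 28937020 - 1946 \sqrt{15005} \approx 2.8699 \cdot 10^{7}$)
$\frac{1}{-59728 + B} = \frac{1}{-59728 + \left(28937020 - 1946 \sqrt{15005}\right)} = \frac{1}{28877292 - 1946 \sqrt{15005}}$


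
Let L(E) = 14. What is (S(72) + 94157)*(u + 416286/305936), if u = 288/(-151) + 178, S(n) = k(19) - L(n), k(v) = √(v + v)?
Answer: 385877914387959/23098168 + 4098848713*√38/23098168 ≈ 1.6707e+7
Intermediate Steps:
k(v) = √2*√v (k(v) = √(2*v) = √2*√v)
S(n) = -14 + √38 (S(n) = √2*√19 - 1*14 = √38 - 14 = -14 + √38)
u = 26590/151 (u = -1/151*288 + 178 = -288/151 + 178 = 26590/151 ≈ 176.09)
(S(72) + 94157)*(u + 416286/305936) = ((-14 + √38) + 94157)*(26590/151 + 416286/305936) = (94143 + √38)*(26590/151 + 416286*(1/305936)) = (94143 + √38)*(26590/151 + 208143/152968) = (94143 + √38)*(4098848713/23098168) = 385877914387959/23098168 + 4098848713*√38/23098168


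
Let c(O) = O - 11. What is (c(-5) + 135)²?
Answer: 14161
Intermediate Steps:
c(O) = -11 + O
(c(-5) + 135)² = ((-11 - 5) + 135)² = (-16 + 135)² = 119² = 14161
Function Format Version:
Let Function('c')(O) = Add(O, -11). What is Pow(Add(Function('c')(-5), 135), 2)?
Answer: 14161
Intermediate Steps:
Function('c')(O) = Add(-11, O)
Pow(Add(Function('c')(-5), 135), 2) = Pow(Add(Add(-11, -5), 135), 2) = Pow(Add(-16, 135), 2) = Pow(119, 2) = 14161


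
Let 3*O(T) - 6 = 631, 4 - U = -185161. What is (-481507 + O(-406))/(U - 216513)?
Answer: 360971/23511 ≈ 15.353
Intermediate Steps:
U = 185165 (U = 4 - 1*(-185161) = 4 + 185161 = 185165)
O(T) = 637/3 (O(T) = 2 + (⅓)*631 = 2 + 631/3 = 637/3)
(-481507 + O(-406))/(U - 216513) = (-481507 + 637/3)/(185165 - 216513) = -1443884/3/(-31348) = -1443884/3*(-1/31348) = 360971/23511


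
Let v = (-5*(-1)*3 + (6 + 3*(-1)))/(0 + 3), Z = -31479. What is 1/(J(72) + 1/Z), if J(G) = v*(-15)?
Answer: -31479/2833111 ≈ -0.011111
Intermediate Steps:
v = 6 (v = (5*3 + (6 - 3))/3 = (15 + 3)*(⅓) = 18*(⅓) = 6)
J(G) = -90 (J(G) = 6*(-15) = -90)
1/(J(72) + 1/Z) = 1/(-90 + 1/(-31479)) = 1/(-90 - 1/31479) = 1/(-2833111/31479) = -31479/2833111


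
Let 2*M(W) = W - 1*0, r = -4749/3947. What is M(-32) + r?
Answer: -67901/3947 ≈ -17.203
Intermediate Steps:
r = -4749/3947 (r = -4749*1/3947 = -4749/3947 ≈ -1.2032)
M(W) = W/2 (M(W) = (W - 1*0)/2 = (W + 0)/2 = W/2)
M(-32) + r = (½)*(-32) - 4749/3947 = -16 - 4749/3947 = -67901/3947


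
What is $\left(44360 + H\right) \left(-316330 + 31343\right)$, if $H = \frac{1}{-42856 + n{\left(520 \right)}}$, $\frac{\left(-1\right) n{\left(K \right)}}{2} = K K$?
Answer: $- \frac{7378592762572933}{583656} \approx -1.2642 \cdot 10^{10}$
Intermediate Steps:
$n{\left(K \right)} = - 2 K^{2}$ ($n{\left(K \right)} = - 2 K K = - 2 K^{2}$)
$H = - \frac{1}{583656}$ ($H = \frac{1}{-42856 - 2 \cdot 520^{2}} = \frac{1}{-42856 - 540800} = \frac{1}{-583656} = - \frac{1}{583656} \approx -1.7133 \cdot 10^{-6}$)
$\left(44360 + H\right) \left(-316330 + 31343\right) = \left(44360 - \frac{1}{583656}\right) \left(-316330 + 31343\right) = \frac{25890980159}{583656} \left(-284987\right) = - \frac{7378592762572933}{583656}$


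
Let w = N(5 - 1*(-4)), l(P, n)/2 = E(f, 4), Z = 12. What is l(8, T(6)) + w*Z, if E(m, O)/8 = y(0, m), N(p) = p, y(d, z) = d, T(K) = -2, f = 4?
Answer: 108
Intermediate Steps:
E(m, O) = 0 (E(m, O) = 8*0 = 0)
l(P, n) = 0 (l(P, n) = 2*0 = 0)
w = 9 (w = 5 - 1*(-4) = 5 + 4 = 9)
l(8, T(6)) + w*Z = 0 + 9*12 = 0 + 108 = 108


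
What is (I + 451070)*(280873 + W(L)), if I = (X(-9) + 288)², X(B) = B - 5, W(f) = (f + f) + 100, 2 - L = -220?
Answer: 148066428882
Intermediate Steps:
L = 222 (L = 2 - 1*(-220) = 2 + 220 = 222)
W(f) = 100 + 2*f (W(f) = 2*f + 100 = 100 + 2*f)
X(B) = -5 + B
I = 75076 (I = ((-5 - 9) + 288)² = (-14 + 288)² = 274² = 75076)
(I + 451070)*(280873 + W(L)) = (75076 + 451070)*(280873 + (100 + 2*222)) = 526146*(280873 + (100 + 444)) = 526146*(280873 + 544) = 526146*281417 = 148066428882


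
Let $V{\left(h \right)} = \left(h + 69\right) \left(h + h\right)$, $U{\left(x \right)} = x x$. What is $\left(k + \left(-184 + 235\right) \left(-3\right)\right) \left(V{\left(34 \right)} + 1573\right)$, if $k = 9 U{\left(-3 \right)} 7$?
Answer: $3550878$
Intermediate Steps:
$U{\left(x \right)} = x^{2}$
$V{\left(h \right)} = 2 h \left(69 + h\right)$ ($V{\left(h \right)} = \left(69 + h\right) 2 h = 2 h \left(69 + h\right)$)
$k = 567$ ($k = 9 \left(-3\right)^{2} \cdot 7 = 9 \cdot 9 \cdot 7 = 81 \cdot 7 = 567$)
$\left(k + \left(-184 + 235\right) \left(-3\right)\right) \left(V{\left(34 \right)} + 1573\right) = \left(567 + \left(-184 + 235\right) \left(-3\right)\right) \left(2 \cdot 34 \left(69 + 34\right) + 1573\right) = \left(567 + 51 \left(-3\right)\right) \left(2 \cdot 34 \cdot 103 + 1573\right) = \left(567 - 153\right) \left(7004 + 1573\right) = 414 \cdot 8577 = 3550878$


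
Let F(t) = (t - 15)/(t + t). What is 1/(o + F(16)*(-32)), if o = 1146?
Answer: 1/1145 ≈ 0.00087336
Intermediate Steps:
F(t) = (-15 + t)/(2*t) (F(t) = (-15 + t)/((2*t)) = (-15 + t)*(1/(2*t)) = (-15 + t)/(2*t))
1/(o + F(16)*(-32)) = 1/(1146 + ((½)*(-15 + 16)/16)*(-32)) = 1/(1146 + ((½)*(1/16)*1)*(-32)) = 1/(1146 + (1/32)*(-32)) = 1/(1146 - 1) = 1/1145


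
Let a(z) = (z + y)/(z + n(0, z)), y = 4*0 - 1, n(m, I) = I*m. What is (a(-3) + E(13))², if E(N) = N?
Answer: 1849/9 ≈ 205.44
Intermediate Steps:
y = -1 (y = 0 - 1 = -1)
a(z) = (-1 + z)/z (a(z) = (z - 1)/(z + z*0) = (-1 + z)/(z + 0) = (-1 + z)/z)
(a(-3) + E(13))² = ((-1 - 3)/(-3) + 13)² = (-⅓*(-4) + 13)² = (4/3 + 13)² = (43/3)² = 1849/9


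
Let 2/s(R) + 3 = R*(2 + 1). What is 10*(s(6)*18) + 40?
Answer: 64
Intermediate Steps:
s(R) = 2/(-3 + 3*R) (s(R) = 2/(-3 + R*(2 + 1)) = 2/(-3 + R*3) = 2/(-3 + 3*R))
10*(s(6)*18) + 40 = 10*((2/(3*(-1 + 6)))*18) + 40 = 10*(((2/3)/5)*18) + 40 = 10*(((2/3)*(1/5))*18) + 40 = 10*((2/15)*18) + 40 = 10*(12/5) + 40 = 24 + 40 = 64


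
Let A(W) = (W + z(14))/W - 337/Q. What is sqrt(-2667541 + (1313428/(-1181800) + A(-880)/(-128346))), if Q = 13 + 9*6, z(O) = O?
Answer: I*sqrt(83337202169619465784329876124059)/5589382308180 ≈ 1633.3*I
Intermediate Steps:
Q = 67 (Q = 13 + 54 = 67)
A(W) = -337/67 + (14 + W)/W (A(W) = (W + 14)/W - 337/67 = (14 + W)/W - 337*1/67 = (14 + W)/W - 337/67 = -337/67 + (14 + W)/W)
sqrt(-2667541 + (1313428/(-1181800) + A(-880)/(-128346))) = sqrt(-2667541 + (1313428/(-1181800) + (-270/67 + 14/(-880))/(-128346))) = sqrt(-2667541 + (1313428*(-1/1181800) + (-270/67 + 14*(-1/880))*(-1/128346))) = sqrt(-2667541 + (-328357/295450 + (-270/67 - 7/440)*(-1/128346))) = sqrt(-2667541 + (-328357/295450 - 119269/29480*(-1/128346))) = sqrt(-2667541 + (-328357/295450 + 119269/3783640080)) = sqrt(-2667541 - 124234946772251/111787646163600) = sqrt(-298198253669842479851/111787646163600) = I*sqrt(83337202169619465784329876124059)/5589382308180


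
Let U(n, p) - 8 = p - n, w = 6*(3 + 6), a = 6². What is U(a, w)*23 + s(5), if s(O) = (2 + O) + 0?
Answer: 605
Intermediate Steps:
s(O) = 2 + O
a = 36
w = 54 (w = 6*9 = 54)
U(n, p) = 8 + p - n (U(n, p) = 8 + (p - n) = 8 + p - n)
U(a, w)*23 + s(5) = (8 + 54 - 1*36)*23 + (2 + 5) = (8 + 54 - 36)*23 + 7 = 26*23 + 7 = 598 + 7 = 605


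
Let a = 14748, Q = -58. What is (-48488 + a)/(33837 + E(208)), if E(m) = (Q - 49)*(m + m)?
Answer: 964/305 ≈ 3.1607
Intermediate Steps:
E(m) = -214*m (E(m) = (-58 - 49)*(m + m) = -214*m)
(-48488 + a)/(33837 + E(208)) = (-48488 + 14748)/(33837 - 214*208) = -33740/(33837 - 44512) = -33740/(-10675) = -33740*(-1/10675) = 964/305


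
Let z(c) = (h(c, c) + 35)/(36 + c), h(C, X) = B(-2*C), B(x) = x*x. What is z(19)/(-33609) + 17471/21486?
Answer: 632613301/778760070 ≈ 0.81233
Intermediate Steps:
B(x) = x**2
h(C, X) = 4*C**2 (h(C, X) = (-2*C)**2 = 4*C**2)
z(c) = (35 + 4*c**2)/(36 + c) (z(c) = (4*c**2 + 35)/(36 + c) = (35 + 4*c**2)/(36 + c))
z(19)/(-33609) + 17471/21486 = ((35 + 4*19**2)/(36 + 19))/(-33609) + 17471/21486 = ((35 + 4*361)/55)*(-1/33609) + 17471*(1/21486) = ((35 + 1444)/55)*(-1/33609) + 17471/21486 = ((1/55)*1479)*(-1/33609) + 17471/21486 = (1479/55)*(-1/33609) + 17471/21486 = -29/36245 + 17471/21486 = 632613301/778760070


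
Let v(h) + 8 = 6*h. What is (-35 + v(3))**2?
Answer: 625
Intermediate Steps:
v(h) = -8 + 6*h
(-35 + v(3))**2 = (-35 + (-8 + 6*3))**2 = (-35 + (-8 + 18))**2 = (-35 + 10)**2 = (-25)**2 = 625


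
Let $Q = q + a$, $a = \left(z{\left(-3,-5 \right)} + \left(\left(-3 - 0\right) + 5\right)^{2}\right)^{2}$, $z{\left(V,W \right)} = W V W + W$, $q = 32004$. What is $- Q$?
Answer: $-37780$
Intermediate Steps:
$z{\left(V,W \right)} = W + V W^{2}$ ($z{\left(V,W \right)} = V W W + W = V W^{2} + W = W + V W^{2}$)
$a = 5776$ ($a = \left(- 5 \left(1 - -15\right) + \left(\left(-3 - 0\right) + 5\right)^{2}\right)^{2} = \left(- 5 \left(1 + 15\right) + \left(\left(-3 + 0\right) + 5\right)^{2}\right)^{2} = \left(\left(-5\right) 16 + \left(-3 + 5\right)^{2}\right)^{2} = \left(-80 + 2^{2}\right)^{2} = \left(-80 + 4\right)^{2} = \left(-76\right)^{2} = 5776$)
$Q = 37780$ ($Q = 32004 + 5776 = 37780$)
$- Q = \left(-1\right) 37780 = -37780$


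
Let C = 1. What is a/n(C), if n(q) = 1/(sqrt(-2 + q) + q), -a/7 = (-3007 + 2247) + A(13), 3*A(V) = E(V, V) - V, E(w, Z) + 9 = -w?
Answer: 16205/3 + 16205*I/3 ≈ 5401.7 + 5401.7*I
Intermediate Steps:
E(w, Z) = -9 - w
A(V) = -3 - 2*V/3 (A(V) = ((-9 - V) - V)/3 = (-9 - 2*V)/3 = -3 - 2*V/3)
a = 16205/3 (a = -7*((-3007 + 2247) + (-3 - 2/3*13)) = -7*(-760 + (-3 - 26/3)) = -7*(-760 - 35/3) = -7*(-2315/3) = 16205/3 ≈ 5401.7)
n(q) = 1/(q + sqrt(-2 + q))
a/n(C) = 16205/(3*(1/(1 + sqrt(-2 + 1)))) = 16205/(3*(1/(1 + sqrt(-1)))) = 16205/(3*(1/(1 + I))) = 16205/(3*(((1 - I)/2))) = 16205*(1 + I)/3 = 16205/3 + 16205*I/3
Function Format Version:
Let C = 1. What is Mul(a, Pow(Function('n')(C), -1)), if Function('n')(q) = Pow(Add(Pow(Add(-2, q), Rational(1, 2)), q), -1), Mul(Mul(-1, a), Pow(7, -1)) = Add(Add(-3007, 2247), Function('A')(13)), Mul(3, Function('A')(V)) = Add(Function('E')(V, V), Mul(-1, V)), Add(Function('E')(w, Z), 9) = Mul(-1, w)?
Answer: Add(Rational(16205, 3), Mul(Rational(16205, 3), I)) ≈ Add(5401.7, Mul(5401.7, I))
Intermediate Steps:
Function('E')(w, Z) = Add(-9, Mul(-1, w))
Function('A')(V) = Add(-3, Mul(Rational(-2, 3), V)) (Function('A')(V) = Mul(Rational(1, 3), Add(Add(-9, Mul(-1, V)), Mul(-1, V))) = Mul(Rational(1, 3), Add(-9, Mul(-2, V))) = Add(-3, Mul(Rational(-2, 3), V)))
a = Rational(16205, 3) (a = Mul(-7, Add(Add(-3007, 2247), Add(-3, Mul(Rational(-2, 3), 13)))) = Mul(-7, Add(-760, Add(-3, Rational(-26, 3)))) = Mul(-7, Add(-760, Rational(-35, 3))) = Mul(-7, Rational(-2315, 3)) = Rational(16205, 3) ≈ 5401.7)
Function('n')(q) = Pow(Add(q, Pow(Add(-2, q), Rational(1, 2))), -1)
Mul(a, Pow(Function('n')(C), -1)) = Mul(Rational(16205, 3), Pow(Pow(Add(1, Pow(Add(-2, 1), Rational(1, 2))), -1), -1)) = Mul(Rational(16205, 3), Pow(Pow(Add(1, Pow(-1, Rational(1, 2))), -1), -1)) = Mul(Rational(16205, 3), Pow(Pow(Add(1, I), -1), -1)) = Mul(Rational(16205, 3), Pow(Mul(Rational(1, 2), Add(1, Mul(-1, I))), -1)) = Mul(Rational(16205, 3), Add(1, I)) = Add(Rational(16205, 3), Mul(Rational(16205, 3), I))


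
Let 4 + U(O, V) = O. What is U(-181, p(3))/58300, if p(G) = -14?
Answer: -37/11660 ≈ -0.0031732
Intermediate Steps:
U(O, V) = -4 + O
U(-181, p(3))/58300 = (-4 - 181)/58300 = -185*1/58300 = -37/11660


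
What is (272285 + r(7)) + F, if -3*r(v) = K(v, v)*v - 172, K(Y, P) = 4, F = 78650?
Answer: 350983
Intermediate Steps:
r(v) = 172/3 - 4*v/3 (r(v) = -(4*v - 172)/3 = -(-172 + 4*v)/3 = 172/3 - 4*v/3)
(272285 + r(7)) + F = (272285 + (172/3 - 4/3*7)) + 78650 = (272285 + (172/3 - 28/3)) + 78650 = (272285 + 48) + 78650 = 272333 + 78650 = 350983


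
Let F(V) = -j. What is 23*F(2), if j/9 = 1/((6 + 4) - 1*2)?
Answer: -207/8 ≈ -25.875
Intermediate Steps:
j = 9/8 (j = 9/((6 + 4) - 1*2) = 9/(10 - 2) = 9/8 ≈ 1.1250)
F(V) = -9/8 (F(V) = -1*9/8 = -9/8)
23*F(2) = 23*(-9/8) = -207/8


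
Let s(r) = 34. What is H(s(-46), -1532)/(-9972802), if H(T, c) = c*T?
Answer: 26044/4986401 ≈ 0.0052230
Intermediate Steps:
H(T, c) = T*c
H(s(-46), -1532)/(-9972802) = (34*(-1532))/(-9972802) = -52088*(-1/9972802) = 26044/4986401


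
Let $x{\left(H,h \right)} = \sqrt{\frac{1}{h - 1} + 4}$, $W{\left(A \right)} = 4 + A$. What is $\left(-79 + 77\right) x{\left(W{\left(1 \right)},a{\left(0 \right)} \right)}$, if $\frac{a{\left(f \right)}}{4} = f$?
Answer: $- 2 \sqrt{3} \approx -3.4641$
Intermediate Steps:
$a{\left(f \right)} = 4 f$
$x{\left(H,h \right)} = \sqrt{4 + \frac{1}{-1 + h}}$ ($x{\left(H,h \right)} = \sqrt{\frac{1}{-1 + h} + 4} = \sqrt{4 + \frac{1}{-1 + h}}$)
$\left(-79 + 77\right) x{\left(W{\left(1 \right)},a{\left(0 \right)} \right)} = \left(-79 + 77\right) \sqrt{\frac{-3 + 4 \cdot 4 \cdot 0}{-1 + 4 \cdot 0}} = - 2 \sqrt{\frac{-3 + 4 \cdot 0}{-1 + 0}} = - 2 \sqrt{\frac{-3 + 0}{-1}} = - 2 \sqrt{\left(-1\right) \left(-3\right)} = - 2 \sqrt{3}$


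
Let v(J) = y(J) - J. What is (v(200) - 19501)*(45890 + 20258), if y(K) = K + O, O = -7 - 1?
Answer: -1290481332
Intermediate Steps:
O = -8
y(K) = -8 + K (y(K) = K - 8 = -8 + K)
v(J) = -8 (v(J) = (-8 + J) - J = -8)
(v(200) - 19501)*(45890 + 20258) = (-8 - 19501)*(45890 + 20258) = -19509*66148 = -1290481332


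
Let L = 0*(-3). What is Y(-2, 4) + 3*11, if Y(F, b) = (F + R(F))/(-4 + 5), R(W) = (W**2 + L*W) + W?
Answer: 33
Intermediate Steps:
L = 0
R(W) = W + W**2 (R(W) = (W**2 + 0*W) + W = (W**2 + 0) + W = W**2 + W = W + W**2)
Y(F, b) = F + F*(1 + F) (Y(F, b) = (F + F*(1 + F))/(-4 + 5) = (F + F*(1 + F))/1 = (F + F*(1 + F))*1 = F + F*(1 + F))
Y(-2, 4) + 3*11 = -2*(2 - 2) + 3*11 = -2*0 + 33 = 0 + 33 = 33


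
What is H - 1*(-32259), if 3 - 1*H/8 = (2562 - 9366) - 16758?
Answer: 220779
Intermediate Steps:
H = 188520 (H = 24 - 8*((2562 - 9366) - 16758) = 24 - 8*(-6804 - 16758) = 24 - 8*(-23562) = 24 + 188496 = 188520)
H - 1*(-32259) = 188520 - 1*(-32259) = 188520 + 32259 = 220779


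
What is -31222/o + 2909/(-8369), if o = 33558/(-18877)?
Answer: 2466202150432/140423451 ≈ 17563.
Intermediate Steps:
o = -33558/18877 (o = 33558*(-1/18877) = -33558/18877 ≈ -1.7777)
-31222/o + 2909/(-8369) = -31222/(-33558/18877) + 2909/(-8369) = -31222*(-18877/33558) + 2909*(-1/8369) = 294688847/16779 - 2909/8369 = 2466202150432/140423451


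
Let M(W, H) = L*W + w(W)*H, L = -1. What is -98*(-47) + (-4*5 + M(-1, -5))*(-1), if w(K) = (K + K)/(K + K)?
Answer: 4630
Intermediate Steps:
w(K) = 1 (w(K) = (2*K)/((2*K)) = (2*K)*(1/(2*K)) = 1)
M(W, H) = H - W (M(W, H) = -W + 1*H = -W + H = H - W)
-98*(-47) + (-4*5 + M(-1, -5))*(-1) = -98*(-47) + (-4*5 + (-5 - 1*(-1)))*(-1) = 4606 + (-20 + (-5 + 1))*(-1) = 4606 + (-20 - 4)*(-1) = 4606 - 24*(-1) = 4606 + 24 = 4630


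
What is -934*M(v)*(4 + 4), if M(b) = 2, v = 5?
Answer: -14944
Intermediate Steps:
-934*M(v)*(4 + 4) = -1868*(4 + 4) = -1868*8 = -934*16 = -14944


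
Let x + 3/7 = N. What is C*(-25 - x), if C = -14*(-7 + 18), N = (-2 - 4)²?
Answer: 9328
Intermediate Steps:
N = 36 (N = (-6)² = 36)
x = 249/7 (x = -3/7 + 36 = 249/7 ≈ 35.571)
C = -154 (C = -14*11 = -154)
C*(-25 - x) = -154*(-25 - 1*249/7) = -154*(-25 - 249/7) = -154*(-424/7) = 9328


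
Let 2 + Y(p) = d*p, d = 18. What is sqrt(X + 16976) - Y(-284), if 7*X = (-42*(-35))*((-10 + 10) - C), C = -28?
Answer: 5114 + 2*sqrt(5714) ≈ 5265.2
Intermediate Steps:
Y(p) = -2 + 18*p
X = 5880 (X = ((-42*(-35))*((-10 + 10) - 1*(-28)))/7 = (1470*(0 + 28))/7 = (1470*28)/7 = (1/7)*41160 = 5880)
sqrt(X + 16976) - Y(-284) = sqrt(5880 + 16976) - (-2 + 18*(-284)) = sqrt(22856) - (-2 - 5112) = 2*sqrt(5714) - 1*(-5114) = 2*sqrt(5714) + 5114 = 5114 + 2*sqrt(5714)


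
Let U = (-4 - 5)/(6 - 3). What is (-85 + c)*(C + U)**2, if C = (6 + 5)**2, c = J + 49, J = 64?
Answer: 389872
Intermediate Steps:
U = -3 (U = -9/3 = -9*1/3 = -3)
c = 113 (c = 64 + 49 = 113)
C = 121 (C = 11**2 = 121)
(-85 + c)*(C + U)**2 = (-85 + 113)*(121 - 3)**2 = 28*118**2 = 28*13924 = 389872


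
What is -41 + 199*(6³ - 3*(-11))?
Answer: 49510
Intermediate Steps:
-41 + 199*(6³ - 3*(-11)) = -41 + 199*(216 + 33) = -41 + 199*249 = -41 + 49551 = 49510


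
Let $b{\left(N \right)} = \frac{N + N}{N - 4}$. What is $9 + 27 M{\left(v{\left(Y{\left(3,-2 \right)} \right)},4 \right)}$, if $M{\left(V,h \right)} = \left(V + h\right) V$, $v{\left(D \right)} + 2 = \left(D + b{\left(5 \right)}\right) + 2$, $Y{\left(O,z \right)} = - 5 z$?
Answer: $12969$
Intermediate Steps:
$b{\left(N \right)} = \frac{2 N}{-4 + N}$
$v{\left(D \right)} = 10 + D$ ($v{\left(D \right)} = -2 + \left(\left(D + 2 \cdot 5 \frac{1}{-4 + 5}\right) + 2\right) = -2 + \left(\left(D + 2 \cdot 5 \cdot 1^{-1}\right) + 2\right) = -2 + \left(\left(D + 2 \cdot 5 \cdot 1\right) + 2\right) = -2 + \left(\left(D + 10\right) + 2\right) = -2 + \left(\left(10 + D\right) + 2\right) = -2 + \left(12 + D\right) = 10 + D$)
$M{\left(V,h \right)} = V \left(V + h\right)$
$9 + 27 M{\left(v{\left(Y{\left(3,-2 \right)} \right)},4 \right)} = 9 + 27 \left(10 - -10\right) \left(\left(10 - -10\right) + 4\right) = 9 + 27 \left(10 + 10\right) \left(\left(10 + 10\right) + 4\right) = 9 + 27 \cdot 20 \left(20 + 4\right) = 9 + 27 \cdot 20 \cdot 24 = 9 + 27 \cdot 480 = 9 + 12960 = 12969$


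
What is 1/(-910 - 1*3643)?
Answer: -1/4553 ≈ -0.00021964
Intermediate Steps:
1/(-910 - 1*3643) = 1/(-910 - 3643) = 1/(-4553) = -1/4553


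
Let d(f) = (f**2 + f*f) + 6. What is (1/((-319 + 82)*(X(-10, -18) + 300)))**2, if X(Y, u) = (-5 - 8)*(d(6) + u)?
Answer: 1/12941337600 ≈ 7.7272e-11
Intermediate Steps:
d(f) = 6 + 2*f**2 (d(f) = (f**2 + f**2) + 6 = 2*f**2 + 6 = 6 + 2*f**2)
X(Y, u) = -1014 - 13*u (X(Y, u) = (-5 - 8)*((6 + 2*6**2) + u) = -13*((6 + 2*36) + u) = -13*((6 + 72) + u) = -13*(78 + u) = -1014 - 13*u)
(1/((-319 + 82)*(X(-10, -18) + 300)))**2 = (1/((-319 + 82)*((-1014 - 13*(-18)) + 300)))**2 = (1/(-237*((-1014 + 234) + 300)))**2 = (1/(-237*(-780 + 300)))**2 = (1/(-237*(-480)))**2 = (1/113760)**2 = 1/12941337600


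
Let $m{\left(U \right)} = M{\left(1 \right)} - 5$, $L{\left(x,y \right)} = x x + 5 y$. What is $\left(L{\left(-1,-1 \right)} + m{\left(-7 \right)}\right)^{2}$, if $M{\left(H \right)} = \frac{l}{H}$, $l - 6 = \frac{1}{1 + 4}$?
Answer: $\frac{196}{25} \approx 7.84$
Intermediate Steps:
$l = \frac{31}{5}$ ($l = 6 + \frac{1}{1 + 4} = 6 + \frac{1}{5} = \frac{31}{5} \approx 6.2$)
$L{\left(x,y \right)} = x^{2} + 5 y$
$M{\left(H \right)} = \frac{31}{5 H}$
$m{\left(U \right)} = \frac{6}{5}$ ($m{\left(U \right)} = \frac{31}{5 \cdot 1} - 5 = \frac{31}{5} \cdot 1 - 5 = \frac{31}{5} - 5 = \frac{6}{5}$)
$\left(L{\left(-1,-1 \right)} + m{\left(-7 \right)}\right)^{2} = \left(\left(\left(-1\right)^{2} + 5 \left(-1\right)\right) + \frac{6}{5}\right)^{2} = \left(\left(1 - 5\right) + \frac{6}{5}\right)^{2} = \left(-4 + \frac{6}{5}\right)^{2} = \left(- \frac{14}{5}\right)^{2} = \frac{196}{25}$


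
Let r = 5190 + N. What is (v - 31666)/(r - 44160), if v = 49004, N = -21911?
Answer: -17338/60881 ≈ -0.28479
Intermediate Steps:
r = -16721 (r = 5190 - 21911 = -16721)
(v - 31666)/(r - 44160) = (49004 - 31666)/(-16721 - 44160) = 17338/(-60881) = 17338*(-1/60881) = -17338/60881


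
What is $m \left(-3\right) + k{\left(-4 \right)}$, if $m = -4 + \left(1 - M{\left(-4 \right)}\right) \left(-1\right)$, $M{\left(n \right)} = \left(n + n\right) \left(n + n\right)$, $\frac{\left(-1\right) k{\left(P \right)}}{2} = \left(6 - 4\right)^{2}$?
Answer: $-185$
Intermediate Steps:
$k{\left(P \right)} = -8$ ($k{\left(P \right)} = - 2 \left(6 - 4\right)^{2} = - 2 \cdot 2^{2} = \left(-2\right) 4 = -8$)
$M{\left(n \right)} = 4 n^{2}$ ($M{\left(n \right)} = 2 n 2 n = 4 n^{2}$)
$m = 59$ ($m = -4 + \left(1 - 4 \left(-4\right)^{2}\right) \left(-1\right) = -4 + \left(1 - 4 \cdot 16\right) \left(-1\right) = -4 + \left(1 - 64\right) \left(-1\right) = -4 - -63 = -4 + 63 = 59$)
$m \left(-3\right) + k{\left(-4 \right)} = 59 \left(-3\right) - 8 = -177 - 8 = -185$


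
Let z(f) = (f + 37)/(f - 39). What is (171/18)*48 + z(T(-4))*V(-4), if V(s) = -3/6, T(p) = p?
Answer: 39249/86 ≈ 456.38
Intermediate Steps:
V(s) = -½ (V(s) = -3*⅙ = -½)
z(f) = (37 + f)/(-39 + f)
(171/18)*48 + z(T(-4))*V(-4) = (171/18)*48 + ((37 - 4)/(-39 - 4))*(-½) = (171*(1/18))*48 + (33/(-43))*(-½) = (19/2)*48 - 1/43*33*(-½) = 456 - 33/43*(-½) = 456 + 33/86 = 39249/86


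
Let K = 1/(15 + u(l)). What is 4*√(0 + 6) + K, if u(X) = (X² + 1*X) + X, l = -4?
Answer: 1/23 + 4*√6 ≈ 9.8414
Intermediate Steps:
u(X) = X² + 2*X (u(X) = (X² + X) + X = (X + X²) + X = X² + 2*X)
K = 1/23 (K = 1/(15 - 4*(2 - 4)) = 1/(15 - 4*(-2)) = 1/(15 + 8) = 1/23 ≈ 0.043478)
4*√(0 + 6) + K = 4*√(0 + 6) + 1/23 = 4*√6 + 1/23 = 1/23 + 4*√6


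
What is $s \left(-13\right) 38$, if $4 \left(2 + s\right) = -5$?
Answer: $\frac{3211}{2} \approx 1605.5$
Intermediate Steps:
$s = - \frac{13}{4}$ ($s = -2 + \frac{1}{4} \left(-5\right) = -2 - \frac{5}{4} = - \frac{13}{4} \approx -3.25$)
$s \left(-13\right) 38 = \left(- \frac{13}{4}\right) \left(-13\right) 38 = \frac{169}{4} \cdot 38 = \frac{3211}{2}$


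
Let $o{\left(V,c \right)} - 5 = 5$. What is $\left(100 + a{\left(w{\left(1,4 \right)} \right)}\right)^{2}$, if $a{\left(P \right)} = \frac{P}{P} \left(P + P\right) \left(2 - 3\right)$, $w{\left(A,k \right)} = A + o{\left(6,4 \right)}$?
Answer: $6084$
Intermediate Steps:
$o{\left(V,c \right)} = 10$ ($o{\left(V,c \right)} = 5 + 5 = 10$)
$w{\left(A,k \right)} = 10 + A$ ($w{\left(A,k \right)} = A + 10 = 10 + A$)
$a{\left(P \right)} = - 2 P$ ($a{\left(P \right)} = 1 \cdot 2 P \left(-1\right) = 1 \left(- 2 P\right) = - 2 P$)
$\left(100 + a{\left(w{\left(1,4 \right)} \right)}\right)^{2} = \left(100 - 2 \left(10 + 1\right)\right)^{2} = \left(100 - 22\right)^{2} = 78^{2} = 6084$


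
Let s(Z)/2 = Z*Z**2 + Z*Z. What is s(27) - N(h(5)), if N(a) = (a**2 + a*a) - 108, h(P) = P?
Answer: 40882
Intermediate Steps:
s(Z) = 2*Z**2 + 2*Z**3 (s(Z) = 2*(Z*Z**2 + Z*Z) = 2*(Z**3 + Z**2) = 2*(Z**2 + Z**3) = 2*Z**2 + 2*Z**3)
N(a) = -108 + 2*a**2 (N(a) = (a**2 + a**2) - 108 = 2*a**2 - 108 = -108 + 2*a**2)
s(27) - N(h(5)) = 2*27**2*(1 + 27) - (-108 + 2*5**2) = 2*729*28 - (-108 + 2*25) = 40824 - (-108 + 50) = 40824 - 1*(-58) = 40824 + 58 = 40882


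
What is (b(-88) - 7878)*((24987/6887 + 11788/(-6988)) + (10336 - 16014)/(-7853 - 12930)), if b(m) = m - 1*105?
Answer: -638449935064026/35721787741 ≈ -17873.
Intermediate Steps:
b(m) = -105 + m (b(m) = m - 105 = -105 + m)
(b(-88) - 7878)*((24987/6887 + 11788/(-6988)) + (10336 - 16014)/(-7853 - 12930)) = ((-105 - 88) - 7878)*((24987/6887 + 11788/(-6988)) + (10336 - 16014)/(-7853 - 12930)) = (-193 - 7878)*((24987*(1/6887) + 11788*(-1/6988)) - 5678/(-20783)) = -8071*((24987/6887 - 2947/1747) - 5678*(-1/20783)) = -8071*(23356300/12031589 + 5678/20783) = -8071*553729345242/250052514187 = -638449935064026/35721787741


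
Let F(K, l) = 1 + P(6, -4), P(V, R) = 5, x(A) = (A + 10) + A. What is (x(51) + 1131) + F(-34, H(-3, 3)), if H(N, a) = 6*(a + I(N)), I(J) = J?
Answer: 1249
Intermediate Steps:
x(A) = 10 + 2*A (x(A) = (10 + A) + A = 10 + 2*A)
H(N, a) = 6*N + 6*a (H(N, a) = 6*(a + N) = 6*(N + a) = 6*N + 6*a)
F(K, l) = 6 (F(K, l) = 1 + 5 = 6)
(x(51) + 1131) + F(-34, H(-3, 3)) = ((10 + 2*51) + 1131) + 6 = ((10 + 102) + 1131) + 6 = (112 + 1131) + 6 = 1243 + 6 = 1249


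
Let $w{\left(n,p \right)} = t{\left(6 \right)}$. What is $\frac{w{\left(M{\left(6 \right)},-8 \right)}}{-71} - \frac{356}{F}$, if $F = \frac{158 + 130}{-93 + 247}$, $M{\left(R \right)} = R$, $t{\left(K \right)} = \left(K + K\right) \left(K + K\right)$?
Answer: $- \frac{491747}{2556} \approx -192.39$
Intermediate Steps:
$t{\left(K \right)} = 4 K^{2}$ ($t{\left(K \right)} = 2 K 2 K = 4 K^{2}$)
$F = \frac{144}{77}$ ($F = \frac{288}{154} = 288 \cdot \frac{1}{154} = \frac{144}{77} \approx 1.8701$)
$w{\left(n,p \right)} = 144$ ($w{\left(n,p \right)} = 4 \cdot 6^{2} = 4 \cdot 36 = 144$)
$\frac{w{\left(M{\left(6 \right)},-8 \right)}}{-71} - \frac{356}{F} = \frac{144}{-71} - \frac{356}{\frac{144}{77}} = 144 \left(- \frac{1}{71}\right) - \frac{6853}{36} = - \frac{144}{71} - \frac{6853}{36} = - \frac{491747}{2556}$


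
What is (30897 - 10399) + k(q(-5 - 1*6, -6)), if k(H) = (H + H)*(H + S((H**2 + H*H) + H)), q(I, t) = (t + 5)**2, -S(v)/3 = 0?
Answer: 20500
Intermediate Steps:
S(v) = 0 (S(v) = -3*0 = 0)
q(I, t) = (5 + t)**2
k(H) = 2*H**2 (k(H) = (H + H)*(H + 0) = (2*H)*H = 2*H**2)
(30897 - 10399) + k(q(-5 - 1*6, -6)) = (30897 - 10399) + 2*((5 - 6)**2)**2 = 20498 + 2*((-1)**2)**2 = 20498 + 2*1**2 = 20498 + 2*1 = 20498 + 2 = 20500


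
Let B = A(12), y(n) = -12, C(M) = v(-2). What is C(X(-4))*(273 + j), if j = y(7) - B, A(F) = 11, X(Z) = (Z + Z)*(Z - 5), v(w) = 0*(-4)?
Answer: 0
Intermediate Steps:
v(w) = 0
X(Z) = 2*Z*(-5 + Z) (X(Z) = (2*Z)*(-5 + Z) = 2*Z*(-5 + Z))
C(M) = 0
B = 11
j = -23 (j = -12 - 1*11 = -12 - 11 = -23)
C(X(-4))*(273 + j) = 0*(273 - 23) = 0*250 = 0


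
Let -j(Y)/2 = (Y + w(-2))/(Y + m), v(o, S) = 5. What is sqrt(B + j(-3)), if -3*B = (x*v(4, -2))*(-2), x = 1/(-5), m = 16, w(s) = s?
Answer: 2*sqrt(39)/39 ≈ 0.32026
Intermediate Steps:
x = -1/5 ≈ -0.20000
j(Y) = -2*(-2 + Y)/(16 + Y) (j(Y) = -2*(Y - 2)/(Y + 16) = -2*(-2 + Y)/(16 + Y))
B = -2/3 (B = -(-1/5*5)*(-2)/3 = -(-1)*(-2)/3 = -1/3*2 = -2/3 ≈ -0.66667)
sqrt(B + j(-3)) = sqrt(-2/3 + 2*(2 - 1*(-3))/(16 - 3)) = sqrt(-2/3 + 2*(2 + 3)/13) = sqrt(-2/3 + 2*(1/13)*5) = sqrt(-2/3 + 10/13) = sqrt(4/39) = 2*sqrt(39)/39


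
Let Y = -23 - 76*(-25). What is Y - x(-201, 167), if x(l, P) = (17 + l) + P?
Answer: 1894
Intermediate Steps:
Y = 1877 (Y = -23 + 1900 = 1877)
x(l, P) = 17 + P + l
Y - x(-201, 167) = 1877 - (17 + 167 - 201) = 1877 - 1*(-17) = 1877 + 17 = 1894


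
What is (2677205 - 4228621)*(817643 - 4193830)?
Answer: 5237870530792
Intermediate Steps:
(2677205 - 4228621)*(817643 - 4193830) = -1551416*(-3376187) = 5237870530792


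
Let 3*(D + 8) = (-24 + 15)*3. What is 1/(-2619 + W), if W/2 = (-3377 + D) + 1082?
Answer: -1/7243 ≈ -0.00013806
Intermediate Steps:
D = -17 (D = -8 + ((-24 + 15)*3)/3 = -8 + (-9*3)/3 = -8 + (⅓)*(-27) = -8 - 9 = -17)
W = -4624 (W = 2*((-3377 - 17) + 1082) = 2*(-3394 + 1082) = 2*(-2312) = -4624)
1/(-2619 + W) = 1/(-2619 - 4624) = 1/(-7243) = -1/7243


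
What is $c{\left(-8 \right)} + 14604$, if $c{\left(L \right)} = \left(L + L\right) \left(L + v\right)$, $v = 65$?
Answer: $13692$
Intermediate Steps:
$c{\left(L \right)} = 2 L \left(65 + L\right)$ ($c{\left(L \right)} = \left(L + L\right) \left(L + 65\right) = 2 L \left(65 + L\right)$)
$c{\left(-8 \right)} + 14604 = 2 \left(-8\right) \left(65 - 8\right) + 14604 = 2 \left(-8\right) 57 + 14604 = -912 + 14604 = 13692$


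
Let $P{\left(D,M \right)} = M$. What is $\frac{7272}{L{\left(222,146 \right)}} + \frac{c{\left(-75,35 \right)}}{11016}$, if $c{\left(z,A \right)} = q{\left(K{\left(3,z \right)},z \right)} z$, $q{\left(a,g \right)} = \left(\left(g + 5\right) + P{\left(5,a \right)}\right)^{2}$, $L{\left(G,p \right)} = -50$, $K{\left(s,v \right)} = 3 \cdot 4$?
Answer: $- \frac{3863473}{22950} \approx -168.34$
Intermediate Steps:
$K{\left(s,v \right)} = 12$
$q{\left(a,g \right)} = \left(5 + a + g\right)^{2}$ ($q{\left(a,g \right)} = \left(\left(g + 5\right) + a\right)^{2} = \left(\left(5 + g\right) + a\right)^{2} = \left(5 + a + g\right)^{2}$)
$c{\left(z,A \right)} = z \left(17 + z\right)^{2}$ ($c{\left(z,A \right)} = \left(5 + 12 + z\right)^{2} z = \left(17 + z\right)^{2} z = z \left(17 + z\right)^{2}$)
$\frac{7272}{L{\left(222,146 \right)}} + \frac{c{\left(-75,35 \right)}}{11016} = \frac{7272}{-50} + \frac{\left(-75\right) \left(17 - 75\right)^{2}}{11016} = 7272 \left(- \frac{1}{50}\right) + - 75 \left(-58\right)^{2} \cdot \frac{1}{11016} = - \frac{3636}{25} + \left(-75\right) 3364 \cdot \frac{1}{11016} = - \frac{3636}{25} - \frac{21025}{918} = - \frac{3863473}{22950}$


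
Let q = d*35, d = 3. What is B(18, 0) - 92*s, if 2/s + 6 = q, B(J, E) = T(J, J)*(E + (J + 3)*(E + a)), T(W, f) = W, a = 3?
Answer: 112082/99 ≈ 1132.1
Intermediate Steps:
q = 105 (q = 3*35 = 105)
B(J, E) = J*(E + (3 + E)*(3 + J)) (B(J, E) = J*(E + (J + 3)*(E + 3)) = J*(E + (3 + J)*(3 + E)) = J*(E + (3 + E)*(3 + J)))
s = 2/99 (s = 2/(-6 + 105) = 2/99 ≈ 0.020202)
B(18, 0) - 92*s = 18*(9 + 3*18 + 4*0 + 0*18) - 92*2/99 = 18*(9 + 54 + 0 + 0) - 184/99 = 18*63 - 184/99 = 1134 - 184/99 = 112082/99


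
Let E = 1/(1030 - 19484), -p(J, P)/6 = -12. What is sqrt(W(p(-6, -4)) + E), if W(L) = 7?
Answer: 3*sqrt(264870262)/18454 ≈ 2.6457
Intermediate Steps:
p(J, P) = 72 (p(J, P) = -6*(-12) = 72)
E = -1/18454 (E = 1/(-18454) = -1/18454 ≈ -5.4189e-5)
sqrt(W(p(-6, -4)) + E) = sqrt(7 - 1/18454) = sqrt(129177/18454) = 3*sqrt(264870262)/18454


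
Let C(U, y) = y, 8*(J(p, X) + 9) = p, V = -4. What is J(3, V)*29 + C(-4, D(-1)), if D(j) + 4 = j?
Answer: -2041/8 ≈ -255.13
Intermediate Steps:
D(j) = -4 + j
J(p, X) = -9 + p/8
J(3, V)*29 + C(-4, D(-1)) = (-9 + (⅛)*3)*29 + (-4 - 1) = (-9 + 3/8)*29 - 5 = -69/8*29 - 5 = -2001/8 - 5 = -2041/8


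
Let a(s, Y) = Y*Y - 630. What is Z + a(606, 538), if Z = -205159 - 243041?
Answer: -159386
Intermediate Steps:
a(s, Y) = -630 + Y**2 (a(s, Y) = Y**2 - 630 = -630 + Y**2)
Z = -448200
Z + a(606, 538) = -448200 + (-630 + 538**2) = -448200 + (-630 + 289444) = -448200 + 288814 = -159386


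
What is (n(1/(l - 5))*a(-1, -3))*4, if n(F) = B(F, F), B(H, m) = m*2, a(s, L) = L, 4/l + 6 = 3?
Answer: 72/19 ≈ 3.7895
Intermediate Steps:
l = -4/3 (l = 4/(-6 + 3) = 4/(-3) = 4*(-1/3) = -4/3 ≈ -1.3333)
B(H, m) = 2*m
n(F) = 2*F
(n(1/(l - 5))*a(-1, -3))*4 = ((2/(-4/3 - 5))*(-3))*4 = ((2/(-19/3))*(-3))*4 = ((2*(-3/19))*(-3))*4 = -6/19*(-3)*4 = (18/19)*4 = 72/19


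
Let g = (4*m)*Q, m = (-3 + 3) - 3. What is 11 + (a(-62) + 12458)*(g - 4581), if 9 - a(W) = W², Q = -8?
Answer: -38674144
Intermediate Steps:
m = -3 (m = 0 - 3 = -3)
a(W) = 9 - W²
g = 96 (g = (4*(-3))*(-8) = -12*(-8) = 96)
11 + (a(-62) + 12458)*(g - 4581) = 11 + ((9 - 1*(-62)²) + 12458)*(96 - 4581) = 11 + ((9 - 1*3844) + 12458)*(-4485) = 11 + ((9 - 3844) + 12458)*(-4485) = 11 + (-3835 + 12458)*(-4485) = 11 + 8623*(-4485) = 11 - 38674155 = -38674144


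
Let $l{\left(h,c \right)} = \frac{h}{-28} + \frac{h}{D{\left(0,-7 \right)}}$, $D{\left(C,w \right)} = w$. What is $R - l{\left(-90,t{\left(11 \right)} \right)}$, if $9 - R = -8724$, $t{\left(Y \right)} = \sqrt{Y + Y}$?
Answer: $\frac{122037}{14} \approx 8716.9$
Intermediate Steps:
$t{\left(Y \right)} = \sqrt{2} \sqrt{Y}$ ($t{\left(Y \right)} = \sqrt{2 Y} = \sqrt{2} \sqrt{Y}$)
$R = 8733$ ($R = 9 - -8724 = 9 + 8724 = 8733$)
$l{\left(h,c \right)} = - \frac{5 h}{28}$ ($l{\left(h,c \right)} = \frac{h}{-28} + \frac{h}{-7} = h \left(- \frac{1}{28}\right) + h \left(- \frac{1}{7}\right) = - \frac{h}{28} - \frac{h}{7} = - \frac{5 h}{28}$)
$R - l{\left(-90,t{\left(11 \right)} \right)} = 8733 - \left(- \frac{5}{28}\right) \left(-90\right) = 8733 - \frac{225}{14} = \frac{122037}{14}$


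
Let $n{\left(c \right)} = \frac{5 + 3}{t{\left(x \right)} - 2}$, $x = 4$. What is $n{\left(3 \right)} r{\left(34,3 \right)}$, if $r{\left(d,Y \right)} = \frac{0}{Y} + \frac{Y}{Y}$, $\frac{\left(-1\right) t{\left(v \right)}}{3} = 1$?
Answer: $- \frac{8}{5} \approx -1.6$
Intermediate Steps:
$t{\left(v \right)} = -3$ ($t{\left(v \right)} = \left(-3\right) 1 = -3$)
$r{\left(d,Y \right)} = 1$ ($r{\left(d,Y \right)} = 0 + 1 = 1$)
$n{\left(c \right)} = - \frac{8}{5}$ ($n{\left(c \right)} = \frac{5 + 3}{-3 - 2} = \frac{8}{-5} = 8 \left(- \frac{1}{5}\right) = - \frac{8}{5}$)
$n{\left(3 \right)} r{\left(34,3 \right)} = \left(- \frac{8}{5}\right) 1 = - \frac{8}{5}$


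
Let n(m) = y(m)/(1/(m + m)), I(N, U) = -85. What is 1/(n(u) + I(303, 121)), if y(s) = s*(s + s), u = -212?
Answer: -1/38112597 ≈ -2.6238e-8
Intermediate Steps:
y(s) = 2*s² (y(s) = s*(2*s) = 2*s²)
n(m) = 4*m³ (n(m) = (2*m²)/(1/(m + m)) = (2*m²)/(1/(2*m)) = (2*m²)/((1/(2*m))) = (2*m²)*(2*m) = 4*m³)
1/(n(u) + I(303, 121)) = 1/(4*(-212)³ - 85) = 1/(4*(-9528128) - 85) = 1/(-38112512 - 85) = 1/(-38112597) = -1/38112597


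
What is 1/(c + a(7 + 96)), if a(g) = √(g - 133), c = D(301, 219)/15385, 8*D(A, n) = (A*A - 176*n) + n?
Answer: 402133130/28574585761 - 946792900*I*√30/28574585761 ≈ 0.014073 - 0.18148*I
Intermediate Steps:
D(A, n) = -175*n/8 + A²/8 (D(A, n) = ((A*A - 176*n) + n)/8 = ((A² - 176*n) + n)/8 = (A² - 175*n)/8 = -175*n/8 + A²/8)
c = 13069/30770 (c = (-175/8*219 + (⅛)*301²)/15385 = (-38325/8 + (⅛)*90601)*(1/15385) = (-38325/8 + 90601/8)*(1/15385) = (13069/2)*(1/15385) = 13069/30770 ≈ 0.42473)
a(g) = √(-133 + g)
1/(c + a(7 + 96)) = 1/(13069/30770 + √(-133 + (7 + 96))) = 1/(13069/30770 + √(-133 + 103)) = 1/(13069/30770 + √(-30)) = 1/(13069/30770 + I*√30)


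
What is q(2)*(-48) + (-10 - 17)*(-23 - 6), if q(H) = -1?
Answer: 831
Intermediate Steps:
q(2)*(-48) + (-10 - 17)*(-23 - 6) = -1*(-48) + (-10 - 17)*(-23 - 6) = 48 - 27*(-29) = 48 + 783 = 831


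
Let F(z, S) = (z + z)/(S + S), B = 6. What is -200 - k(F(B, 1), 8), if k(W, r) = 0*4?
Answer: -200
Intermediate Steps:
F(z, S) = z/S (F(z, S) = (2*z)/((2*S)) = (2*z)*(1/(2*S)) = z/S)
k(W, r) = 0
-200 - k(F(B, 1), 8) = -200 - 1*0 = -200 + 0 = -200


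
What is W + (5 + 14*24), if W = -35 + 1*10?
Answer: 316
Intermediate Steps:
W = -25 (W = -35 + 10 = -25)
W + (5 + 14*24) = -25 + (5 + 14*24) = -25 + (5 + 336) = -25 + 341 = 316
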